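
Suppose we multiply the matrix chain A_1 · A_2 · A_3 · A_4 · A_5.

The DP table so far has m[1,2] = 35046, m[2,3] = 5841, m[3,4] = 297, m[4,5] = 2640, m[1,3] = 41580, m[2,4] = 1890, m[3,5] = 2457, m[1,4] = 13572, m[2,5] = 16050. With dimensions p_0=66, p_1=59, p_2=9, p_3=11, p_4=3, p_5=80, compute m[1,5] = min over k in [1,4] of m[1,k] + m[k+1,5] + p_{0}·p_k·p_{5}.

m[1,5] = min over k∈[1,4] of m[1,k]+m[k+1,5]+p_{0}·p_k·p_{5}.
k=1: 0 + 16050 + 66·59·80 = 327570; k=2: 35046 + 2457 + 66·9·80 = 85023; k=3: 41580 + 2640 + 66·11·80 = 102300; k=4: 13572 + 0 + 66·3·80 = 29412.
Minimum: 29412 at k=4.

29412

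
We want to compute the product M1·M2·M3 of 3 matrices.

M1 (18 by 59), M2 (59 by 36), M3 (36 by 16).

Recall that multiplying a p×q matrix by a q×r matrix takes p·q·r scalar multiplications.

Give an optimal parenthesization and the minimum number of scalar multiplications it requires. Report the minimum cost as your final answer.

(M1·(M2·M3)): cost 50976.
((M1·M2)·M3): cost 48600.
Optimal: ((M1·M2)·M3) with cost 48600.

48600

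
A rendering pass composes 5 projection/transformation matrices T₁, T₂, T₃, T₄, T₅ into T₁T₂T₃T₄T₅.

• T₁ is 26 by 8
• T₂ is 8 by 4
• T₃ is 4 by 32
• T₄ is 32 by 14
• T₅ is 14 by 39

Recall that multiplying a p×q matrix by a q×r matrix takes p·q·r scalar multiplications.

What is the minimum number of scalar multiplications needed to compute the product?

8864

Adjacent pairs: T₁T₂ = 26·8·4 = 832; T₂T₃ = 8·4·32 = 1024; T₃T₄ = 4·32·14 = 1792; T₄T₅ = 32·14·39 = 17472.
Length 3: T₁..T₃: k=1: 0+1024+26·8·32=7680; k=2: 832+0+26·4·32=4160 → min 4160 | T₂..T₄: k=2: 0+1792+8·4·14=2240; k=3: 1024+0+8·32·14=4608 → min 2240 | T₃..T₅: k=3: 0+17472+4·32·39=22464; k=4: 1792+0+4·14·39=3976 → min 3976.
Length 4: T₁..T₄: k=1: 0+2240+26·8·14=5152; k=2: 832+1792+26·4·14=4080; k=3: 4160+0+26·32·14=15808 → min 4080 | T₂..T₅: k=2: 0+3976+8·4·39=5224; k=3: 1024+17472+8·32·39=28480; k=4: 2240+0+8·14·39=6608 → min 5224.
Length 5: T₁..T₅: k=1: 0+5224+26·8·39=13336; k=2: 832+3976+26·4·39=8864; k=3: 4160+17472+26·32·39=54080; k=4: 4080+0+26·14·39=18276 → min 8864.
Optimal order: ((T₁T₂)((T₃T₄)T₅)) with cost 8864.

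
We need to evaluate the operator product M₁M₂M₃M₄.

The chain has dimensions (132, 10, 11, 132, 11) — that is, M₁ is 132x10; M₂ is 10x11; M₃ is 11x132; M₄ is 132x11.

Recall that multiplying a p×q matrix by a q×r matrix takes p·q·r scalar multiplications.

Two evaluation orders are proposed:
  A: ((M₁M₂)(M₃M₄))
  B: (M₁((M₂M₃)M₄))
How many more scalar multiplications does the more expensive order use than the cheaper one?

2904

Order A = ((M₁M₂)(M₃M₄)): (M₁M₂): 132×10 by 10×11 → 132×11, cost 132·10·11 = 14520; (M₃M₄): 11×132 by 132×11 → 11×11, cost 11·132·11 = 15972; ((M₁M₂)(M₃M₄)): 132×11 by 11×11 → 132×11, cost 132·11·11 = 15972; cumulative 46464. Total 46464.
Order B = (M₁((M₂M₃)M₄)): (M₂M₃): 10×11 by 11×132 → 10×132, cost 10·11·132 = 14520; ((M₂M₃)M₄): 10×132 by 132×11 → 10×11, cost 10·132·11 = 14520; cumulative 29040; (M₁((M₂M₃)M₄)): 132×10 by 10×11 → 132×11, cost 132·10·11 = 14520; cumulative 43560. Total 43560.
Difference: |46464 − 43560| = 2904.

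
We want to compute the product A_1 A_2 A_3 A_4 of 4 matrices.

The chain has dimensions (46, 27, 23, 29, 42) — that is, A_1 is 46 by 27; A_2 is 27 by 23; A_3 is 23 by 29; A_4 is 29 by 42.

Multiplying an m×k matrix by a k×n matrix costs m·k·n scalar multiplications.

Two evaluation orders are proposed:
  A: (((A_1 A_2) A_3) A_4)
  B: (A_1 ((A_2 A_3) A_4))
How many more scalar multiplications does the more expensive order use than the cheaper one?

12217

Order A = (((A_1 A_2) A_3) A_4): (A_1 A_2): 46×27 by 27×23 → 46×23, cost 46·27·23 = 28566; ((A_1 A_2) A_3): 46×23 by 23×29 → 46×29, cost 46·23·29 = 30682; cumulative 59248; (((A_1 A_2) A_3) A_4): 46×29 by 29×42 → 46×42, cost 46·29·42 = 56028; cumulative 115276. Total 115276.
Order B = (A_1 ((A_2 A_3) A_4)): (A_2 A_3): 27×23 by 23×29 → 27×29, cost 27·23·29 = 18009; ((A_2 A_3) A_4): 27×29 by 29×42 → 27×42, cost 27·29·42 = 32886; cumulative 50895; (A_1 ((A_2 A_3) A_4)): 46×27 by 27×42 → 46×42, cost 46·27·42 = 52164; cumulative 103059. Total 103059.
Difference: |115276 − 103059| = 12217.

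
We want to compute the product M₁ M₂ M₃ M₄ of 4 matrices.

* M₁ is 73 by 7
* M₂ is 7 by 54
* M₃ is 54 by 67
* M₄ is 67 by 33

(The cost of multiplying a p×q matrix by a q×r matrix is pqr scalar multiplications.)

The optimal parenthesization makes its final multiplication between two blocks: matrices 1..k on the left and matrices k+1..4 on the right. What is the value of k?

1

Adjacent pairs: M₁M₂ = 73·7·54 = 27594; M₂M₃ = 7·54·67 = 25326; M₃M₄ = 54·67·33 = 119394.
Length 3: M₁..M₃: k=1: 0+25326+73·7·67=59563; k=2: 27594+0+73·54·67=291708 → min 59563 | M₂..M₄: k=2: 0+119394+7·54·33=131868; k=3: 25326+0+7·67·33=40803 → min 40803.
Top-level splits: k=1: (M₁..M₁)·(M₂..M₄) → 0+40803+73·7·33 = 57666; k=2: (M₁..M₂)·(M₃..M₄) → 27594+119394+73·54·33 = 277074; k=3: (M₁..M₃)·(M₄..M₄) → 59563+0+73·67·33 = 220966.
Best split is after M₁, i.e. k = 1.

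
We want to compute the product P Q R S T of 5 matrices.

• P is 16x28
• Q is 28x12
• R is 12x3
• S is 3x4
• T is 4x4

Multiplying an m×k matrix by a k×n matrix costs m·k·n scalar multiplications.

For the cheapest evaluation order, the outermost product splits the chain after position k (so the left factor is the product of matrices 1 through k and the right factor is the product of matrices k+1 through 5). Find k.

3

Adjacent pairs: PQ = 16·28·12 = 5376; QR = 28·12·3 = 1008; RS = 12·3·4 = 144; ST = 3·4·4 = 48.
Length 3: P..R: k=1: 0+1008+16·28·3=2352; k=2: 5376+0+16·12·3=5952 → min 2352 | Q..S: k=2: 0+144+28·12·4=1488; k=3: 1008+0+28·3·4=1344 → min 1344 | R..T: k=3: 0+48+12·3·4=192; k=4: 144+0+12·4·4=336 → min 192.
Length 4: P..S: k=1: 0+1344+16·28·4=3136; k=2: 5376+144+16·12·4=6288; k=3: 2352+0+16·3·4=2544 → min 2544 | Q..T: k=2: 0+192+28·12·4=1536; k=3: 1008+48+28·3·4=1392; k=4: 1344+0+28·4·4=1792 → min 1392.
Top-level splits: k=1: (P..P)·(Q..T) → 0+1392+16·28·4 = 3184; k=2: (P..Q)·(R..T) → 5376+192+16·12·4 = 6336; k=3: (P..R)·(S..T) → 2352+48+16·3·4 = 2592; k=4: (P..S)·(T..T) → 2544+0+16·4·4 = 2800.
Best split is after R, i.e. k = 3.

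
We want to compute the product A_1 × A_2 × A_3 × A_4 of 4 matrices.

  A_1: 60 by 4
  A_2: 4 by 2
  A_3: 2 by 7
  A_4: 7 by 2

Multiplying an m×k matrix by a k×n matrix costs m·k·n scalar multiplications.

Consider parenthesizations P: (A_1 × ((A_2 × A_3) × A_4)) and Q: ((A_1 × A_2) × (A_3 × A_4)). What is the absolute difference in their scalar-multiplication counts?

156

Order P = (A_1 × ((A_2 × A_3) × A_4)): (A_2 × A_3): 4×2 by 2×7 → 4×7, cost 4·2·7 = 56; ((A_2 × A_3) × A_4): 4×7 by 7×2 → 4×2, cost 4·7·2 = 56; cumulative 112; (A_1 × ((A_2 × A_3) × A_4)): 60×4 by 4×2 → 60×2, cost 60·4·2 = 480; cumulative 592. Total 592.
Order Q = ((A_1 × A_2) × (A_3 × A_4)): (A_1 × A_2): 60×4 by 4×2 → 60×2, cost 60·4·2 = 480; (A_3 × A_4): 2×7 by 7×2 → 2×2, cost 2·7·2 = 28; ((A_1 × A_2) × (A_3 × A_4)): 60×2 by 2×2 → 60×2, cost 60·2·2 = 240; cumulative 748. Total 748.
Difference: |592 − 748| = 156.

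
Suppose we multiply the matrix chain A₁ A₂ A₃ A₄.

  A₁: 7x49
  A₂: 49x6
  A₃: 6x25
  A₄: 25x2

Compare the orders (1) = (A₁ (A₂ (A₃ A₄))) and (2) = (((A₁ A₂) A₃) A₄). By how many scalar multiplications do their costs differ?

1884

Order (1) = (A₁ (A₂ (A₃ A₄))): (A₃ A₄): 6×25 by 25×2 → 6×2, cost 6·25·2 = 300; (A₂ (A₃ A₄)): 49×6 by 6×2 → 49×2, cost 49·6·2 = 588; cumulative 888; (A₁ (A₂ (A₃ A₄))): 7×49 by 49×2 → 7×2, cost 7·49·2 = 686; cumulative 1574. Total 1574.
Order (2) = (((A₁ A₂) A₃) A₄): (A₁ A₂): 7×49 by 49×6 → 7×6, cost 7·49·6 = 2058; ((A₁ A₂) A₃): 7×6 by 6×25 → 7×25, cost 7·6·25 = 1050; cumulative 3108; (((A₁ A₂) A₃) A₄): 7×25 by 25×2 → 7×2, cost 7·25·2 = 350; cumulative 3458. Total 3458.
Difference: |1574 − 3458| = 1884.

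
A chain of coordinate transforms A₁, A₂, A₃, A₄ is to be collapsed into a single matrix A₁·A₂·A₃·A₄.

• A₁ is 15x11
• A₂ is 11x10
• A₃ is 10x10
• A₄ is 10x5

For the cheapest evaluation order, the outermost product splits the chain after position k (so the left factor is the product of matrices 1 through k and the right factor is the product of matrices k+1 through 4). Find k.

Adjacent pairs: A₁A₂ = 15·11·10 = 1650; A₂A₃ = 11·10·10 = 1100; A₃A₄ = 10·10·5 = 500.
Length 3: A₁..A₃: k=1: 0+1100+15·11·10=2750; k=2: 1650+0+15·10·10=3150 → min 2750 | A₂..A₄: k=2: 0+500+11·10·5=1050; k=3: 1100+0+11·10·5=1650 → min 1050.
Top-level splits: k=1: (A₁..A₁)·(A₂..A₄) → 0+1050+15·11·5 = 1875; k=2: (A₁..A₂)·(A₃..A₄) → 1650+500+15·10·5 = 2900; k=3: (A₁..A₃)·(A₄..A₄) → 2750+0+15·10·5 = 3500.
Best split is after A₁, i.e. k = 1.

1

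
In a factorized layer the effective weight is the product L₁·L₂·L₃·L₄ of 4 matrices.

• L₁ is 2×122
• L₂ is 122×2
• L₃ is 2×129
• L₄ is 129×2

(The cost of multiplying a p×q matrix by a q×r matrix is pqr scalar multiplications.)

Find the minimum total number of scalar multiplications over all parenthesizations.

1012

Adjacent pairs: L₁L₂ = 2·122·2 = 488; L₂L₃ = 122·2·129 = 31476; L₃L₄ = 2·129·2 = 516.
Length 3: L₁..L₃: k=1: 0+31476+2·122·129=62952; k=2: 488+0+2·2·129=1004 → min 1004 | L₂..L₄: k=2: 0+516+122·2·2=1004; k=3: 31476+0+122·129·2=62952 → min 1004.
Length 4: L₁..L₄: k=1: 0+1004+2·122·2=1492; k=2: 488+516+2·2·2=1012; k=3: 1004+0+2·129·2=1520 → min 1012.
Optimal order: ((L₁·L₂)·(L₃·L₄)) with cost 1012.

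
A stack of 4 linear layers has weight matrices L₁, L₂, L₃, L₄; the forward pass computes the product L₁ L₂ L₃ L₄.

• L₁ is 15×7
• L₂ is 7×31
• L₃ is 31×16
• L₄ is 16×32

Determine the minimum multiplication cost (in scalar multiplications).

Adjacent pairs: L₁L₂ = 15·7·31 = 3255; L₂L₃ = 7·31·16 = 3472; L₃L₄ = 31·16·32 = 15872.
Length 3: L₁..L₃: k=1: 0+3472+15·7·16=5152; k=2: 3255+0+15·31·16=10695 → min 5152 | L₂..L₄: k=2: 0+15872+7·31·32=22816; k=3: 3472+0+7·16·32=7056 → min 7056.
Length 4: L₁..L₄: k=1: 0+7056+15·7·32=10416; k=2: 3255+15872+15·31·32=34007; k=3: 5152+0+15·16·32=12832 → min 10416.
Optimal order: (L₁ ((L₂ L₃) L₄)) with cost 10416.

10416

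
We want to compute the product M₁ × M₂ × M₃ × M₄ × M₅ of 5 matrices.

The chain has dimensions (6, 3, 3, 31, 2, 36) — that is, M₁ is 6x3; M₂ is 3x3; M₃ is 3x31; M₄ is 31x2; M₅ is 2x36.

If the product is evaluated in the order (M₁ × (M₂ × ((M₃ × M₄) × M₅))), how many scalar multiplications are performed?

1374

(M₃ × M₄): 3×31 by 31×2 → 3×2, cost 3·31·2 = 186
((M₃ × M₄) × M₅): 3×2 by 2×36 → 3×36, cost 3·2·36 = 216; cumulative 402
(M₂ × ((M₃ × M₄) × M₅)): 3×3 by 3×36 → 3×36, cost 3·3·36 = 324; cumulative 726
(M₁ × (M₂ × ((M₃ × M₄) × M₅))): 6×3 by 3×36 → 6×36, cost 6·3·36 = 648; cumulative 1374
Total: 1374 scalar multiplications.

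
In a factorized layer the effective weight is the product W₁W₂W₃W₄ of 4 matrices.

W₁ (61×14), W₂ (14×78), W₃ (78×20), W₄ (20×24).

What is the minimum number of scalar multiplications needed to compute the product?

Adjacent pairs: W₁W₂ = 61·14·78 = 66612; W₂W₃ = 14·78·20 = 21840; W₃W₄ = 78·20·24 = 37440.
Length 3: W₁..W₃: k=1: 0+21840+61·14·20=38920; k=2: 66612+0+61·78·20=161772 → min 38920 | W₂..W₄: k=2: 0+37440+14·78·24=63648; k=3: 21840+0+14·20·24=28560 → min 28560.
Length 4: W₁..W₄: k=1: 0+28560+61·14·24=49056; k=2: 66612+37440+61·78·24=218244; k=3: 38920+0+61·20·24=68200 → min 49056.
Optimal order: (W₁((W₂W₃)W₄)) with cost 49056.

49056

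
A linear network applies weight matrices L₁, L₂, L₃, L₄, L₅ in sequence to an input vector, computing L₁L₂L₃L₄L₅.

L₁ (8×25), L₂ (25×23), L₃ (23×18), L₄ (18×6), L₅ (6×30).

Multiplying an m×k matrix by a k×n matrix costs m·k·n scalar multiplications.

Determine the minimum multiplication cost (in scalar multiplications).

Adjacent pairs: L₁L₂ = 8·25·23 = 4600; L₂L₃ = 25·23·18 = 10350; L₃L₄ = 23·18·6 = 2484; L₄L₅ = 18·6·30 = 3240.
Length 3: L₁..L₃: k=1: 0+10350+8·25·18=13950; k=2: 4600+0+8·23·18=7912 → min 7912 | L₂..L₄: k=2: 0+2484+25·23·6=5934; k=3: 10350+0+25·18·6=13050 → min 5934 | L₃..L₅: k=3: 0+3240+23·18·30=15660; k=4: 2484+0+23·6·30=6624 → min 6624.
Length 4: L₁..L₄: k=1: 0+5934+8·25·6=7134; k=2: 4600+2484+8·23·6=8188; k=3: 7912+0+8·18·6=8776 → min 7134 | L₂..L₅: k=2: 0+6624+25·23·30=23874; k=3: 10350+3240+25·18·30=27090; k=4: 5934+0+25·6·30=10434 → min 10434.
Length 5: L₁..L₅: k=1: 0+10434+8·25·30=16434; k=2: 4600+6624+8·23·30=16744; k=3: 7912+3240+8·18·30=15472; k=4: 7134+0+8·6·30=8574 → min 8574.
Optimal order: ((L₁(L₂(L₃L₄)))L₅) with cost 8574.

8574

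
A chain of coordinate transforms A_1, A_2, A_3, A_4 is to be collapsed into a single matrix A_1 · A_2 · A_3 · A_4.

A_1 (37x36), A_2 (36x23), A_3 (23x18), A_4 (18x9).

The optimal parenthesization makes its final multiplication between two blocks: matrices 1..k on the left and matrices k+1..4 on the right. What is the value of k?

1

Adjacent pairs: A_1A_2 = 37·36·23 = 30636; A_2A_3 = 36·23·18 = 14904; A_3A_4 = 23·18·9 = 3726.
Length 3: A_1..A_3: k=1: 0+14904+37·36·18=38880; k=2: 30636+0+37·23·18=45954 → min 38880 | A_2..A_4: k=2: 0+3726+36·23·9=11178; k=3: 14904+0+36·18·9=20736 → min 11178.
Top-level splits: k=1: (A_1..A_1)·(A_2..A_4) → 0+11178+37·36·9 = 23166; k=2: (A_1..A_2)·(A_3..A_4) → 30636+3726+37·23·9 = 42021; k=3: (A_1..A_3)·(A_4..A_4) → 38880+0+37·18·9 = 44874.
Best split is after A_1, i.e. k = 1.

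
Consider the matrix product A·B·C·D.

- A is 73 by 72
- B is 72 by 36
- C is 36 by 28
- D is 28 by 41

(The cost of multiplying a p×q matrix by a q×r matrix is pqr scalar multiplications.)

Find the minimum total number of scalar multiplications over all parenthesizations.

303548

Adjacent pairs: AB = 73·72·36 = 189216; BC = 72·36·28 = 72576; CD = 36·28·41 = 41328.
Length 3: A..C: k=1: 0+72576+73·72·28=219744; k=2: 189216+0+73·36·28=262800 → min 219744 | B..D: k=2: 0+41328+72·36·41=147600; k=3: 72576+0+72·28·41=155232 → min 147600.
Length 4: A..D: k=1: 0+147600+73·72·41=363096; k=2: 189216+41328+73·36·41=338292; k=3: 219744+0+73·28·41=303548 → min 303548.
Optimal order: ((A·(B·C))·D) with cost 303548.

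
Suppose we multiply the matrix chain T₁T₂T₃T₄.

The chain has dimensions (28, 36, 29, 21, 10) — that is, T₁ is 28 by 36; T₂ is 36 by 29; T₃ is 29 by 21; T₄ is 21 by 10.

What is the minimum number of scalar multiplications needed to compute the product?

Adjacent pairs: T₁T₂ = 28·36·29 = 29232; T₂T₃ = 36·29·21 = 21924; T₃T₄ = 29·21·10 = 6090.
Length 3: T₁..T₃: k=1: 0+21924+28·36·21=43092; k=2: 29232+0+28·29·21=46284 → min 43092 | T₂..T₄: k=2: 0+6090+36·29·10=16530; k=3: 21924+0+36·21·10=29484 → min 16530.
Length 4: T₁..T₄: k=1: 0+16530+28·36·10=26610; k=2: 29232+6090+28·29·10=43442; k=3: 43092+0+28·21·10=48972 → min 26610.
Optimal order: (T₁(T₂(T₃T₄))) with cost 26610.

26610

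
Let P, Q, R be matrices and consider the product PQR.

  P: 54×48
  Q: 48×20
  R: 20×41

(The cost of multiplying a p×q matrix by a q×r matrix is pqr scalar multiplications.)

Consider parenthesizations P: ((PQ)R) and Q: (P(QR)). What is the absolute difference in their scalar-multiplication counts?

Order P = ((PQ)R): (PQ): 54×48 by 48×20 → 54×20, cost 54·48·20 = 51840; ((PQ)R): 54×20 by 20×41 → 54×41, cost 54·20·41 = 44280; cumulative 96120. Total 96120.
Order Q = (P(QR)): (QR): 48×20 by 20×41 → 48×41, cost 48·20·41 = 39360; (P(QR)): 54×48 by 48×41 → 54×41, cost 54·48·41 = 106272; cumulative 145632. Total 145632.
Difference: |96120 − 145632| = 49512.

49512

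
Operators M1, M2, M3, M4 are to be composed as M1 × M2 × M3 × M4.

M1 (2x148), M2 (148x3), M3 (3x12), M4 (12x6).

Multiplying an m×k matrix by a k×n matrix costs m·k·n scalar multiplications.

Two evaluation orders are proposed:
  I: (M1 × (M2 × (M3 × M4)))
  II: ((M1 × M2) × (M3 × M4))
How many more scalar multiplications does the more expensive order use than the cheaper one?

3516

Order I = (M1 × (M2 × (M3 × M4))): (M3 × M4): 3×12 by 12×6 → 3×6, cost 3·12·6 = 216; (M2 × (M3 × M4)): 148×3 by 3×6 → 148×6, cost 148·3·6 = 2664; cumulative 2880; (M1 × (M2 × (M3 × M4))): 2×148 by 148×6 → 2×6, cost 2·148·6 = 1776; cumulative 4656. Total 4656.
Order II = ((M1 × M2) × (M3 × M4)): (M1 × M2): 2×148 by 148×3 → 2×3, cost 2·148·3 = 888; (M3 × M4): 3×12 by 12×6 → 3×6, cost 3·12·6 = 216; ((M1 × M2) × (M3 × M4)): 2×3 by 3×6 → 2×6, cost 2·3·6 = 36; cumulative 1140. Total 1140.
Difference: |4656 − 1140| = 3516.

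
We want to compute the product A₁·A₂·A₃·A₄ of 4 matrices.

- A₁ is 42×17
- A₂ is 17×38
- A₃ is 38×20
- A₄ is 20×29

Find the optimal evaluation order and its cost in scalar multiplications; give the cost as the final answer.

Adjacent pairs: A₁A₂ = 42·17·38 = 27132; A₂A₃ = 17·38·20 = 12920; A₃A₄ = 38·20·29 = 22040.
Length 3: A₁..A₃: k=1: 0+12920+42·17·20=27200; k=2: 27132+0+42·38·20=59052 → min 27200 | A₂..A₄: k=2: 0+22040+17·38·29=40774; k=3: 12920+0+17·20·29=22780 → min 22780.
Length 4: A₁..A₄: k=1: 0+22780+42·17·29=43486; k=2: 27132+22040+42·38·29=95456; k=3: 27200+0+42·20·29=51560 → min 43486.
Optimal parenthesization: (A₁·((A₂·A₃)·A₄)) with cost 43486.

43486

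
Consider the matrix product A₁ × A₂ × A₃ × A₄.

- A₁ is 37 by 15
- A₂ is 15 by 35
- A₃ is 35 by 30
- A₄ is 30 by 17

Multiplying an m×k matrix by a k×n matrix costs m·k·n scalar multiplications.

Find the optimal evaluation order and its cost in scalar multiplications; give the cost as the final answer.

Adjacent pairs: A₁A₂ = 37·15·35 = 19425; A₂A₃ = 15·35·30 = 15750; A₃A₄ = 35·30·17 = 17850.
Length 3: A₁..A₃: k=1: 0+15750+37·15·30=32400; k=2: 19425+0+37·35·30=58275 → min 32400 | A₂..A₄: k=2: 0+17850+15·35·17=26775; k=3: 15750+0+15·30·17=23400 → min 23400.
Length 4: A₁..A₄: k=1: 0+23400+37·15·17=32835; k=2: 19425+17850+37·35·17=59290; k=3: 32400+0+37·30·17=51270 → min 32835.
Optimal parenthesization: (A₁ × ((A₂ × A₃) × A₄)) with cost 32835.

32835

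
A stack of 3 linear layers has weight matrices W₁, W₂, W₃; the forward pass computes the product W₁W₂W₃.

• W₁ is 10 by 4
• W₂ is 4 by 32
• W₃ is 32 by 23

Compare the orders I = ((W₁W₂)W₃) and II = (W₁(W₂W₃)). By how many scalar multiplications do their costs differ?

4776

Order I = ((W₁W₂)W₃): (W₁W₂): 10×4 by 4×32 → 10×32, cost 10·4·32 = 1280; ((W₁W₂)W₃): 10×32 by 32×23 → 10×23, cost 10·32·23 = 7360; cumulative 8640. Total 8640.
Order II = (W₁(W₂W₃)): (W₂W₃): 4×32 by 32×23 → 4×23, cost 4·32·23 = 2944; (W₁(W₂W₃)): 10×4 by 4×23 → 10×23, cost 10·4·23 = 920; cumulative 3864. Total 3864.
Difference: |8640 − 3864| = 4776.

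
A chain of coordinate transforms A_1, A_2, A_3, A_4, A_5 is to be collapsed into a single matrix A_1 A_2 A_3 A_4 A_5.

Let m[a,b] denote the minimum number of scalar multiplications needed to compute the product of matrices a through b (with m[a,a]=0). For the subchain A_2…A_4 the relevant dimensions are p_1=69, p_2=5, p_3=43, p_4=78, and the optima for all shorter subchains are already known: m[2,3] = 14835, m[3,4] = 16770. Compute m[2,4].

43680

m[2,4] = min over k∈[2,3] of m[2,k]+m[k+1,4]+p_{1}·p_k·p_{4}.
k=2: 0 + 16770 + 69·5·78 = 43680; k=3: 14835 + 0 + 69·43·78 = 246261.
Minimum: 43680 at k=2.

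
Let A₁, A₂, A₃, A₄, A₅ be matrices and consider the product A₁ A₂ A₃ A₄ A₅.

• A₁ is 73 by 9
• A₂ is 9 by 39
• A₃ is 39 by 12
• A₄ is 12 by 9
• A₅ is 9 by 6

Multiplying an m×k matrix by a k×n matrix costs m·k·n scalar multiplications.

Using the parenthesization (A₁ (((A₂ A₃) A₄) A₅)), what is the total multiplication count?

9612

(A₂ A₃): 9×39 by 39×12 → 9×12, cost 9·39·12 = 4212
((A₂ A₃) A₄): 9×12 by 12×9 → 9×9, cost 9·12·9 = 972; cumulative 5184
(((A₂ A₃) A₄) A₅): 9×9 by 9×6 → 9×6, cost 9·9·6 = 486; cumulative 5670
(A₁ (((A₂ A₃) A₄) A₅)): 73×9 by 9×6 → 73×6, cost 73·9·6 = 3942; cumulative 9612
Total: 9612 scalar multiplications.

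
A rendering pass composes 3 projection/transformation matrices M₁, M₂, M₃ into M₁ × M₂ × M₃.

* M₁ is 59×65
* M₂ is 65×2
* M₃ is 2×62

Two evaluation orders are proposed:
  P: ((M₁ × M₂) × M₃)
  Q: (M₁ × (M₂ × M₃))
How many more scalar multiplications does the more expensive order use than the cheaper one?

230844

Order P = ((M₁ × M₂) × M₃): (M₁ × M₂): 59×65 by 65×2 → 59×2, cost 59·65·2 = 7670; ((M₁ × M₂) × M₃): 59×2 by 2×62 → 59×62, cost 59·2·62 = 7316; cumulative 14986. Total 14986.
Order Q = (M₁ × (M₂ × M₃)): (M₂ × M₃): 65×2 by 2×62 → 65×62, cost 65·2·62 = 8060; (M₁ × (M₂ × M₃)): 59×65 by 65×62 → 59×62, cost 59·65·62 = 237770; cumulative 245830. Total 245830.
Difference: |14986 − 245830| = 230844.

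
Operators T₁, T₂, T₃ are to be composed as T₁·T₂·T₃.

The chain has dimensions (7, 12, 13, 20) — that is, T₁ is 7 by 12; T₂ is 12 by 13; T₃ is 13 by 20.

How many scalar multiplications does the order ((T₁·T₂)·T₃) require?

(T₁·T₂): 7×12 by 12×13 → 7×13, cost 7·12·13 = 1092
((T₁·T₂)·T₃): 7×13 by 13×20 → 7×20, cost 7·13·20 = 1820; cumulative 2912
Total: 2912 scalar multiplications.

2912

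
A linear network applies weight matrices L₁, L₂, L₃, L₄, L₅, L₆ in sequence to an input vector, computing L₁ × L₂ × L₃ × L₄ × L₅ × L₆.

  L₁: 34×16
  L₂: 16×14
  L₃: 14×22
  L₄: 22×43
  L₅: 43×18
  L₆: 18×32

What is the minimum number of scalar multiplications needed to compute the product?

53228

Adjacent pairs: L₁L₂ = 34·16·14 = 7616; L₂L₃ = 16·14·22 = 4928; L₃L₄ = 14·22·43 = 13244; L₄L₅ = 22·43·18 = 17028; L₅L₆ = 43·18·32 = 24768.
Length 3: L₁..L₃: k=1: 0+4928+34·16·22=16896; k=2: 7616+0+34·14·22=18088 → min 16896 | L₂..L₄: k=2: 0+13244+16·14·43=22876; k=3: 4928+0+16·22·43=20064 → min 20064 | L₃..L₅: k=3: 0+17028+14·22·18=22572; k=4: 13244+0+14·43·18=24080 → min 22572 | L₄..L₆: k=4: 0+24768+22·43·32=55040; k=5: 17028+0+22·18·32=29700 → min 29700.
Length 4: L₁..L₄: k=1: 0+20064+34·16·43=43456; k=2: 7616+13244+34·14·43=41328; k=3: 16896+0+34·22·43=49060 → min 41328 | L₂..L₅: k=2: 0+22572+16·14·18=26604; k=3: 4928+17028+16·22·18=28292; k=4: 20064+0+16·43·18=32448 → min 26604 | L₃..L₆: k=3: 0+29700+14·22·32=39556; k=4: 13244+24768+14·43·32=57276; k=5: 22572+0+14·18·32=30636 → min 30636.
Length 5: L₁..L₅: k=1: 0+26604+34·16·18=36396; k=2: 7616+22572+34·14·18=38756; k=3: 16896+17028+34·22·18=47388; k=4: 41328+0+34·43·18=67644 → min 36396 | L₂..L₆: k=2: 0+30636+16·14·32=37804; k=3: 4928+29700+16·22·32=45892; k=4: 20064+24768+16·43·32=66848; k=5: 26604+0+16·18·32=35820 → min 35820.
Length 6: L₁..L₆: k=1: 0+35820+34·16·32=53228; k=2: 7616+30636+34·14·32=53484; k=3: 16896+29700+34·22·32=70532; k=4: 41328+24768+34·43·32=112880; k=5: 36396+0+34·18·32=55980 → min 53228.
Optimal order: (L₁ × ((L₂ × (L₃ × (L₄ × L₅))) × L₆)) with cost 53228.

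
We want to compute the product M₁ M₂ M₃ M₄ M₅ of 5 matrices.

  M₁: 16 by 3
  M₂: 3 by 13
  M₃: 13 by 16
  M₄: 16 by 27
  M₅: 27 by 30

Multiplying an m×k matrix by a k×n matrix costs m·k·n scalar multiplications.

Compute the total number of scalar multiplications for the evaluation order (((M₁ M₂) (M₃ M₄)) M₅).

(M₁ M₂): 16×3 by 3×13 → 16×13, cost 16·3·13 = 624
(M₃ M₄): 13×16 by 16×27 → 13×27, cost 13·16·27 = 5616
((M₁ M₂) (M₃ M₄)): 16×13 by 13×27 → 16×27, cost 16·13·27 = 5616; cumulative 11856
(((M₁ M₂) (M₃ M₄)) M₅): 16×27 by 27×30 → 16×30, cost 16·27·30 = 12960; cumulative 24816
Total: 24816 scalar multiplications.

24816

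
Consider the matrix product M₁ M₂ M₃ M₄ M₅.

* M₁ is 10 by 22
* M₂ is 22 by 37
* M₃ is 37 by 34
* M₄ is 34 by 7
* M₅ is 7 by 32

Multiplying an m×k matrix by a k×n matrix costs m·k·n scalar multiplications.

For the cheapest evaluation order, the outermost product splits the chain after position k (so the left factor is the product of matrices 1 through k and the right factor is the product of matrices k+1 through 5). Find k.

Adjacent pairs: M₁M₂ = 10·22·37 = 8140; M₂M₃ = 22·37·34 = 27676; M₃M₄ = 37·34·7 = 8806; M₄M₅ = 34·7·32 = 7616.
Length 3: M₁..M₃: k=1: 0+27676+10·22·34=35156; k=2: 8140+0+10·37·34=20720 → min 20720 | M₂..M₄: k=2: 0+8806+22·37·7=14504; k=3: 27676+0+22·34·7=32912 → min 14504 | M₃..M₅: k=3: 0+7616+37·34·32=47872; k=4: 8806+0+37·7·32=17094 → min 17094.
Length 4: M₁..M₄: k=1: 0+14504+10·22·7=16044; k=2: 8140+8806+10·37·7=19536; k=3: 20720+0+10·34·7=23100 → min 16044 | M₂..M₅: k=2: 0+17094+22·37·32=43142; k=3: 27676+7616+22·34·32=59228; k=4: 14504+0+22·7·32=19432 → min 19432.
Top-level splits: k=1: (M₁..M₁)·(M₂..M₅) → 0+19432+10·22·32 = 26472; k=2: (M₁..M₂)·(M₃..M₅) → 8140+17094+10·37·32 = 37074; k=3: (M₁..M₃)·(M₄..M₅) → 20720+7616+10·34·32 = 39216; k=4: (M₁..M₄)·(M₅..M₅) → 16044+0+10·7·32 = 18284.
Best split is after M₄, i.e. k = 4.

4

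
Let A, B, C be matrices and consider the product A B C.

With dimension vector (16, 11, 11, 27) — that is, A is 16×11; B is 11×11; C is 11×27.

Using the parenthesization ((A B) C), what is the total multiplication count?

6688

(A B): 16×11 by 11×11 → 16×11, cost 16·11·11 = 1936
((A B) C): 16×11 by 11×27 → 16×27, cost 16·11·27 = 4752; cumulative 6688
Total: 6688 scalar multiplications.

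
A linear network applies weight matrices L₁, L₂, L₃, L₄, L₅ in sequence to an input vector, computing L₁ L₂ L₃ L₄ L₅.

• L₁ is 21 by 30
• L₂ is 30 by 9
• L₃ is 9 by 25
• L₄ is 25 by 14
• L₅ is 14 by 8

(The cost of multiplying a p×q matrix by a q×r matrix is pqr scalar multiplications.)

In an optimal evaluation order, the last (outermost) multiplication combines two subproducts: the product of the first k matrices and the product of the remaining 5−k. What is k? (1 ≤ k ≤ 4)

2

Adjacent pairs: L₁L₂ = 21·30·9 = 5670; L₂L₃ = 30·9·25 = 6750; L₃L₄ = 9·25·14 = 3150; L₄L₅ = 25·14·8 = 2800.
Length 3: L₁..L₃: k=1: 0+6750+21·30·25=22500; k=2: 5670+0+21·9·25=10395 → min 10395 | L₂..L₄: k=2: 0+3150+30·9·14=6930; k=3: 6750+0+30·25·14=17250 → min 6930 | L₃..L₅: k=3: 0+2800+9·25·8=4600; k=4: 3150+0+9·14·8=4158 → min 4158.
Length 4: L₁..L₄: k=1: 0+6930+21·30·14=15750; k=2: 5670+3150+21·9·14=11466; k=3: 10395+0+21·25·14=17745 → min 11466 | L₂..L₅: k=2: 0+4158+30·9·8=6318; k=3: 6750+2800+30·25·8=15550; k=4: 6930+0+30·14·8=10290 → min 6318.
Top-level splits: k=1: (L₁..L₁)·(L₂..L₅) → 0+6318+21·30·8 = 11358; k=2: (L₁..L₂)·(L₃..L₅) → 5670+4158+21·9·8 = 11340; k=3: (L₁..L₃)·(L₄..L₅) → 10395+2800+21·25·8 = 17395; k=4: (L₁..L₄)·(L₅..L₅) → 11466+0+21·14·8 = 13818.
Best split is after L₂, i.e. k = 2.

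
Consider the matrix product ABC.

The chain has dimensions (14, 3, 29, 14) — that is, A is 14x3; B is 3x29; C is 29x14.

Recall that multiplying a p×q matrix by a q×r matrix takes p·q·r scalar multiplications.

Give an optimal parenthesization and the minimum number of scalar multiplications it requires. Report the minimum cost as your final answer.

1806

(A(BC)): cost 1806.
((AB)C): cost 6902.
Optimal: (A(BC)) with cost 1806.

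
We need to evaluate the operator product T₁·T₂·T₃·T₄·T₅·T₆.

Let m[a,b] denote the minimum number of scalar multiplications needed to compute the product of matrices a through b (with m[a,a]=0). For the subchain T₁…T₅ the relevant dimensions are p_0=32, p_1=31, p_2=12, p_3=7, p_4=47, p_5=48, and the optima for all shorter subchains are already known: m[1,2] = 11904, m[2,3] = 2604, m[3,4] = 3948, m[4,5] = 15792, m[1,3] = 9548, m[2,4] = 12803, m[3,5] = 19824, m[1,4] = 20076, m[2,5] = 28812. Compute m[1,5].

m[1,5] = min over k∈[1,4] of m[1,k]+m[k+1,5]+p_{0}·p_k·p_{5}.
k=1: 0 + 28812 + 32·31·48 = 76428; k=2: 11904 + 19824 + 32·12·48 = 50160; k=3: 9548 + 15792 + 32·7·48 = 36092; k=4: 20076 + 0 + 32·47·48 = 92268.
Minimum: 36092 at k=3.

36092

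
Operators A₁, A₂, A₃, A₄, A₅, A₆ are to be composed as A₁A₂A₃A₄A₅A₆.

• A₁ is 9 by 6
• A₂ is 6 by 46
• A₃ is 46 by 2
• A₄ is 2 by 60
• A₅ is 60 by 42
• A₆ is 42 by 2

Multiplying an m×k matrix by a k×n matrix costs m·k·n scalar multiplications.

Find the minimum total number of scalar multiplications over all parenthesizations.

5892

Adjacent pairs: A₁A₂ = 9·6·46 = 2484; A₂A₃ = 6·46·2 = 552; A₃A₄ = 46·2·60 = 5520; A₄A₅ = 2·60·42 = 5040; A₅A₆ = 60·42·2 = 5040.
Length 3: A₁..A₃: k=1: 0+552+9·6·2=660; k=2: 2484+0+9·46·2=3312 → min 660 | A₂..A₄: k=2: 0+5520+6·46·60=22080; k=3: 552+0+6·2·60=1272 → min 1272 | A₃..A₅: k=3: 0+5040+46·2·42=8904; k=4: 5520+0+46·60·42=121440 → min 8904 | A₄..A₆: k=4: 0+5040+2·60·2=5280; k=5: 5040+0+2·42·2=5208 → min 5208.
Length 4: A₁..A₄: k=1: 0+1272+9·6·60=4512; k=2: 2484+5520+9·46·60=32844; k=3: 660+0+9·2·60=1740 → min 1740 | A₂..A₅: k=2: 0+8904+6·46·42=20496; k=3: 552+5040+6·2·42=6096; k=4: 1272+0+6·60·42=16392 → min 6096 | A₃..A₆: k=3: 0+5208+46·2·2=5392; k=4: 5520+5040+46·60·2=16080; k=5: 8904+0+46·42·2=12768 → min 5392.
Length 5: A₁..A₅: k=1: 0+6096+9·6·42=8364; k=2: 2484+8904+9·46·42=28776; k=3: 660+5040+9·2·42=6456; k=4: 1740+0+9·60·42=24420 → min 6456 | A₂..A₆: k=2: 0+5392+6·46·2=5944; k=3: 552+5208+6·2·2=5784; k=4: 1272+5040+6·60·2=7032; k=5: 6096+0+6·42·2=6600 → min 5784.
Length 6: A₁..A₆: k=1: 0+5784+9·6·2=5892; k=2: 2484+5392+9·46·2=8704; k=3: 660+5208+9·2·2=5904; k=4: 1740+5040+9·60·2=7860; k=5: 6456+0+9·42·2=7212 → min 5892.
Optimal order: (A₁((A₂A₃)((A₄A₅)A₆))) with cost 5892.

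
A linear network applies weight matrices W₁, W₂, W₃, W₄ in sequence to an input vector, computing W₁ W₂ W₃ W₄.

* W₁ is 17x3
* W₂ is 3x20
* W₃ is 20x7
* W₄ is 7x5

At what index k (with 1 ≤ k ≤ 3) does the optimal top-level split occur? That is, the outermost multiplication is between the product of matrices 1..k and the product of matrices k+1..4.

Adjacent pairs: W₁W₂ = 17·3·20 = 1020; W₂W₃ = 3·20·7 = 420; W₃W₄ = 20·7·5 = 700.
Length 3: W₁..W₃: k=1: 0+420+17·3·7=777; k=2: 1020+0+17·20·7=3400 → min 777 | W₂..W₄: k=2: 0+700+3·20·5=1000; k=3: 420+0+3·7·5=525 → min 525.
Top-level splits: k=1: (W₁..W₁)·(W₂..W₄) → 0+525+17·3·5 = 780; k=2: (W₁..W₂)·(W₃..W₄) → 1020+700+17·20·5 = 3420; k=3: (W₁..W₃)·(W₄..W₄) → 777+0+17·7·5 = 1372.
Best split is after W₁, i.e. k = 1.

1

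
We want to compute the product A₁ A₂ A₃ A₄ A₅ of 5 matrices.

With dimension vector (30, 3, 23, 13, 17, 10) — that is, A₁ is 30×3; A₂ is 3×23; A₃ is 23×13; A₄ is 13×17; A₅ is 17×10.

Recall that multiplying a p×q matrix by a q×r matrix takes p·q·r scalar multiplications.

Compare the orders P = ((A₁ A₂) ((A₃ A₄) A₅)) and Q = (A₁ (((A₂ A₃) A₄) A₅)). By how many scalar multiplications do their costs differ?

14993

Order P = ((A₁ A₂) ((A₃ A₄) A₅)): (A₁ A₂): 30×3 by 3×23 → 30×23, cost 30·3·23 = 2070; (A₃ A₄): 23×13 by 13×17 → 23×17, cost 23·13·17 = 5083; ((A₃ A₄) A₅): 23×17 by 17×10 → 23×10, cost 23·17·10 = 3910; cumulative 8993; ((A₁ A₂) ((A₃ A₄) A₅)): 30×23 by 23×10 → 30×10, cost 30·23·10 = 6900; cumulative 17963. Total 17963.
Order Q = (A₁ (((A₂ A₃) A₄) A₅)): (A₂ A₃): 3×23 by 23×13 → 3×13, cost 3·23·13 = 897; ((A₂ A₃) A₄): 3×13 by 13×17 → 3×17, cost 3·13·17 = 663; cumulative 1560; (((A₂ A₃) A₄) A₅): 3×17 by 17×10 → 3×10, cost 3·17·10 = 510; cumulative 2070; (A₁ (((A₂ A₃) A₄) A₅)): 30×3 by 3×10 → 30×10, cost 30·3·10 = 900; cumulative 2970. Total 2970.
Difference: |17963 − 2970| = 14993.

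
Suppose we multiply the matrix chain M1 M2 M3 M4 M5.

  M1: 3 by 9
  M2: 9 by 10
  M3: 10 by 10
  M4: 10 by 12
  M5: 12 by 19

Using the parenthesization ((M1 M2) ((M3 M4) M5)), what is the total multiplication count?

4320

(M1 M2): 3×9 by 9×10 → 3×10, cost 3·9·10 = 270
(M3 M4): 10×10 by 10×12 → 10×12, cost 10·10·12 = 1200
((M3 M4) M5): 10×12 by 12×19 → 10×19, cost 10·12·19 = 2280; cumulative 3480
((M1 M2) ((M3 M4) M5)): 3×10 by 10×19 → 3×19, cost 3·10·19 = 570; cumulative 4320
Total: 4320 scalar multiplications.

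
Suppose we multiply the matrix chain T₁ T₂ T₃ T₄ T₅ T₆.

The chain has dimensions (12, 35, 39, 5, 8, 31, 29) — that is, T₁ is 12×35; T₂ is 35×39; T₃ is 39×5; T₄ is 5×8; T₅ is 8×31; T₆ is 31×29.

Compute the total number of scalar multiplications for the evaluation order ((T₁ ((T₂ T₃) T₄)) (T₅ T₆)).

21561

(T₂ T₃): 35×39 by 39×5 → 35×5, cost 35·39·5 = 6825
((T₂ T₃) T₄): 35×5 by 5×8 → 35×8, cost 35·5·8 = 1400; cumulative 8225
(T₁ ((T₂ T₃) T₄)): 12×35 by 35×8 → 12×8, cost 12·35·8 = 3360; cumulative 11585
(T₅ T₆): 8×31 by 31×29 → 8×29, cost 8·31·29 = 7192
((T₁ ((T₂ T₃) T₄)) (T₅ T₆)): 12×8 by 8×29 → 12×29, cost 12·8·29 = 2784; cumulative 21561
Total: 21561 scalar multiplications.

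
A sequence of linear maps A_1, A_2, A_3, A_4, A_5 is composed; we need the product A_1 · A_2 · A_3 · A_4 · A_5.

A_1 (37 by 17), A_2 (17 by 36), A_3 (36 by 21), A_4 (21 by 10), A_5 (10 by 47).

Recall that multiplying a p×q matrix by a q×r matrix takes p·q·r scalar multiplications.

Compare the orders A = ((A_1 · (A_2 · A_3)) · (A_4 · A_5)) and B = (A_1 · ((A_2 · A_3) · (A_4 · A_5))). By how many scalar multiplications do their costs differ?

Order A = ((A_1 · (A_2 · A_3)) · (A_4 · A_5)): (A_2 · A_3): 17×36 by 36×21 → 17×21, cost 17·36·21 = 12852; (A_1 · (A_2 · A_3)): 37×17 by 17×21 → 37×21, cost 37·17·21 = 13209; cumulative 26061; (A_4 · A_5): 21×10 by 10×47 → 21×47, cost 21·10·47 = 9870; ((A_1 · (A_2 · A_3)) · (A_4 · A_5)): 37×21 by 21×47 → 37×47, cost 37·21·47 = 36519; cumulative 72450. Total 72450.
Order B = (A_1 · ((A_2 · A_3) · (A_4 · A_5))): (A_2 · A_3): 17×36 by 36×21 → 17×21, cost 17·36·21 = 12852; (A_4 · A_5): 21×10 by 10×47 → 21×47, cost 21·10·47 = 9870; ((A_2 · A_3) · (A_4 · A_5)): 17×21 by 21×47 → 17×47, cost 17·21·47 = 16779; cumulative 39501; (A_1 · ((A_2 · A_3) · (A_4 · A_5))): 37×17 by 17×47 → 37×47, cost 37·17·47 = 29563; cumulative 69064. Total 69064.
Difference: |72450 − 69064| = 3386.

3386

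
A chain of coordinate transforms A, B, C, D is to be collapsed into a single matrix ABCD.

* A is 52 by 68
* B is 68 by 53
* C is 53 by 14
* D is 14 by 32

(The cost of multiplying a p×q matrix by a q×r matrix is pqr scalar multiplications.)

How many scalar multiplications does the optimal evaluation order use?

Adjacent pairs: AB = 52·68·53 = 187408; BC = 68·53·14 = 50456; CD = 53·14·32 = 23744.
Length 3: A..C: k=1: 0+50456+52·68·14=99960; k=2: 187408+0+52·53·14=225992 → min 99960 | B..D: k=2: 0+23744+68·53·32=139072; k=3: 50456+0+68·14·32=80920 → min 80920.
Length 4: A..D: k=1: 0+80920+52·68·32=194072; k=2: 187408+23744+52·53·32=299344; k=3: 99960+0+52·14·32=123256 → min 123256.
Optimal order: ((A(BC))D) with cost 123256.

123256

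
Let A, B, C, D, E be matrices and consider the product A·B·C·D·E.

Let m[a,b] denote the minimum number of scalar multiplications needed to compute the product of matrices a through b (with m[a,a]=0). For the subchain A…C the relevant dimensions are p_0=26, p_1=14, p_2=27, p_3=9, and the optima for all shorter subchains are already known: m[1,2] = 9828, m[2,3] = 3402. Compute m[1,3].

6678

m[1,3] = min over k∈[1,2] of m[1,k]+m[k+1,3]+p_{0}·p_k·p_{3}.
k=1: 0 + 3402 + 26·14·9 = 6678; k=2: 9828 + 0 + 26·27·9 = 16146.
Minimum: 6678 at k=1.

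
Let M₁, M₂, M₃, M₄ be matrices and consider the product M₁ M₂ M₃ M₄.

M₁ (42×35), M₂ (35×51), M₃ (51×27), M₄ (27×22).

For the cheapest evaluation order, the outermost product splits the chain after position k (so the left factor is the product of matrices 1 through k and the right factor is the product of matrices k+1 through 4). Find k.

1

Adjacent pairs: M₁M₂ = 42·35·51 = 74970; M₂M₃ = 35·51·27 = 48195; M₃M₄ = 51·27·22 = 30294.
Length 3: M₁..M₃: k=1: 0+48195+42·35·27=87885; k=2: 74970+0+42·51·27=132804 → min 87885 | M₂..M₄: k=2: 0+30294+35·51·22=69564; k=3: 48195+0+35·27·22=68985 → min 68985.
Top-level splits: k=1: (M₁..M₁)·(M₂..M₄) → 0+68985+42·35·22 = 101325; k=2: (M₁..M₂)·(M₃..M₄) → 74970+30294+42·51·22 = 152388; k=3: (M₁..M₃)·(M₄..M₄) → 87885+0+42·27·22 = 112833.
Best split is after M₁, i.e. k = 1.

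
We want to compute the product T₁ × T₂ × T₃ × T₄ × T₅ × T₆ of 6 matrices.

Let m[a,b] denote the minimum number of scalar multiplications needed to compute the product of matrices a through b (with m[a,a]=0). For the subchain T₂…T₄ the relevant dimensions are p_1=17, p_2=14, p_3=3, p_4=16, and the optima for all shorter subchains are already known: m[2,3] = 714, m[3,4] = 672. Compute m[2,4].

m[2,4] = min over k∈[2,3] of m[2,k]+m[k+1,4]+p_{1}·p_k·p_{4}.
k=2: 0 + 672 + 17·14·16 = 4480; k=3: 714 + 0 + 17·3·16 = 1530.
Minimum: 1530 at k=3.

1530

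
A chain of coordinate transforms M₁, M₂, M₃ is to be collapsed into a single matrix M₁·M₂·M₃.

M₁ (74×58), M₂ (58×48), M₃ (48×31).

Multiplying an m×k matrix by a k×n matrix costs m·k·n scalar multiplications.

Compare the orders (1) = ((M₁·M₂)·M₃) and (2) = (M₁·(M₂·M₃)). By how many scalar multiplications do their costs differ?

96772

Order (1) = ((M₁·M₂)·M₃): (M₁·M₂): 74×58 by 58×48 → 74×48, cost 74·58·48 = 206016; ((M₁·M₂)·M₃): 74×48 by 48×31 → 74×31, cost 74·48·31 = 110112; cumulative 316128. Total 316128.
Order (2) = (M₁·(M₂·M₃)): (M₂·M₃): 58×48 by 48×31 → 58×31, cost 58·48·31 = 86304; (M₁·(M₂·M₃)): 74×58 by 58×31 → 74×31, cost 74·58·31 = 133052; cumulative 219356. Total 219356.
Difference: |316128 − 219356| = 96772.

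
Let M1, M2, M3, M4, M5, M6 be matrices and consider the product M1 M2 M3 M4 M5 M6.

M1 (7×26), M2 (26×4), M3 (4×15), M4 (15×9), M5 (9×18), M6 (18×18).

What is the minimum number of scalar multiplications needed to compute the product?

Adjacent pairs: M1M2 = 7·26·4 = 728; M2M3 = 26·4·15 = 1560; M3M4 = 4·15·9 = 540; M4M5 = 15·9·18 = 2430; M5M6 = 9·18·18 = 2916.
Length 3: M1..M3: k=1: 0+1560+7·26·15=4290; k=2: 728+0+7·4·15=1148 → min 1148 | M2..M4: k=2: 0+540+26·4·9=1476; k=3: 1560+0+26·15·9=5070 → min 1476 | M3..M5: k=3: 0+2430+4·15·18=3510; k=4: 540+0+4·9·18=1188 → min 1188 | M4..M6: k=4: 0+2916+15·9·18=5346; k=5: 2430+0+15·18·18=7290 → min 5346.
Length 4: M1..M4: k=1: 0+1476+7·26·9=3114; k=2: 728+540+7·4·9=1520; k=3: 1148+0+7·15·9=2093 → min 1520 | M2..M5: k=2: 0+1188+26·4·18=3060; k=3: 1560+2430+26·15·18=11010; k=4: 1476+0+26·9·18=5688 → min 3060 | M3..M6: k=3: 0+5346+4·15·18=6426; k=4: 540+2916+4·9·18=4104; k=5: 1188+0+4·18·18=2484 → min 2484.
Length 5: M1..M5: k=1: 0+3060+7·26·18=6336; k=2: 728+1188+7·4·18=2420; k=3: 1148+2430+7·15·18=5468; k=4: 1520+0+7·9·18=2654 → min 2420 | M2..M6: k=2: 0+2484+26·4·18=4356; k=3: 1560+5346+26·15·18=13926; k=4: 1476+2916+26·9·18=8604; k=5: 3060+0+26·18·18=11484 → min 4356.
Length 6: M1..M6: k=1: 0+4356+7·26·18=7632; k=2: 728+2484+7·4·18=3716; k=3: 1148+5346+7·15·18=8384; k=4: 1520+2916+7·9·18=5570; k=5: 2420+0+7·18·18=4688 → min 3716.
Optimal order: ((M1 M2) (((M3 M4) M5) M6)) with cost 3716.

3716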